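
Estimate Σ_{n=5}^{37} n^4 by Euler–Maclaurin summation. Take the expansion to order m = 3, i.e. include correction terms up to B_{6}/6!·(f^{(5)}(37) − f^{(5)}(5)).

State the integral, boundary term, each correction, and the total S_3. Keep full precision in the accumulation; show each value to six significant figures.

S_3 ≈ 1.48224e+07

The integral term ∫_5^37 x^4 dx = 1.38682e+07.
Boundary: ½(f(5) + f(37)) = ½(625.000 + 1.87416e+06) = 937393.
Integral + boundary = 1.48056e+07.
k=1: B_{2}/(2)! × [f^{(1)}(37) − f^{(1)}(5)] = 1/12 × (202612 − 500.000) = 16842.7.
Running total after k=1: 1.48224e+07.
k=2: B_{4}/(4)! × [f^{(3)}(37) − f^{(3)}(5)] = −1/720 × (888.000 − 120.000) = -1.06667.
Running total after k=2: 1.48224e+07.
k=3: B_{6}/(6)! × [f^{(5)}(37) − f^{(5)}(5)] = 1/30240 × (0.00000 − 0.00000) = 0.00000.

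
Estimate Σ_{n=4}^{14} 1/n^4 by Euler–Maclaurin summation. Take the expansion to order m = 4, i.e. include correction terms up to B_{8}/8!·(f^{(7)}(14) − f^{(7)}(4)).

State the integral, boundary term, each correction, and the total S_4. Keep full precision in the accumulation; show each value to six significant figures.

The integral term ∫_4^14 1/x^4 dx = 0.00508686.
Endpoint term: (f(4) + f(14))/2 = (0.00390625 + 2.60308e-05)/2 = 0.00196614.
Integral + boundary = 0.00705300.
k=1: B_{2}/(2)! × [f^{(1)}(14) − f^{(1)}(4)] = 1/12 × (-7.43738e-06 − (-0.00390625)) = 0.000324901.
After k=1: 0.00737790.
k=2: B_{4}/(4)! × [f^{(3)}(14) − f^{(3)}(4)] = −1/720 × (-1.13837e-06 − (-0.00732422)) = -1.01709e-05.
After k=2: 0.00736773.
k=3: B_{6}/(6)! × [f^{(5)}(14) − f^{(5)}(4)] = 1/30240 × (-3.25250e-07 − (-0.0256348)) = 8.47700e-07.
After k=3: 0.00736857.
k=4: B_{8}/(8)! × [f^{(7)}(14) − f^{(7)}(4)] = −1/1209600 × (-1.49349e-07 − (-0.144196)) = -1.19209e-07.

S_4 ≈ 0.00736846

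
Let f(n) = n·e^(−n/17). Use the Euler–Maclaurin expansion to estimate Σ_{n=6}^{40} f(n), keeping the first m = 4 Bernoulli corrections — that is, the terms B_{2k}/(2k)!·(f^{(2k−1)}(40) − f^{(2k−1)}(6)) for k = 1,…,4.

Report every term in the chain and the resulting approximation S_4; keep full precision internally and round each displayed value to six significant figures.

∫_6^40 x·e^(−x/17) dx evaluates to 182.583.
Boundary: ½(f(6) + f(40)) = ½(4.21571 + 3.80356) = 4.00964.
Integral + boundary = 186.592.
Correction k=1: B_{2}/2! · (f^{(1)}(40) − f^{(1)}(6)) = 1/12 · (-0.128650 − 0.454636) = -0.0486071.
Partial sum through k=1: 186.544.
Correction k=2: B_{4}/4! · (f^{(3)}(40) − f^{(3)}(6)) = −1/720 · (0.000212900 − 0.00643555) = 8.64256e-06.
Partial sum through k=2: 186.544.
Correction k=3: B_{6}/6! · (f^{(5)}(40) − f^{(5)}(6)) = 1/30240 · (3.01369e-06 − 3.90933e-05) = -1.19311e-09.
Partial sum through k=3: 186.544.
Correction k=4: B_{8}/8! · (f^{(7)}(40) − f^{(7)}(6)) = −1/1209600 · (1.83069e-08 − 1.93489e-07) = 1.44826e-13.

S_4 ≈ 186.544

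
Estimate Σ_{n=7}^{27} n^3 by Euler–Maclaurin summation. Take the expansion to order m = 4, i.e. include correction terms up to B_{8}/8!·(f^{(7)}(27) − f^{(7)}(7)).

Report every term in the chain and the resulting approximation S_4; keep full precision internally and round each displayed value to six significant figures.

∫_7^27 x^3 dx evaluates to 132260.
Endpoint term: (f(7) + f(27))/2 = (343.000 + 19683.0)/2 = 10013.0.
So far: 142273.
Order-1 term: 1/12 · (2187.00 − 147.000) = 170.000.
After k=1: 142443.
Order-2 term: −1/720 · (6.00000 − 6.00000) = 0.00000.
After k=2: 142443.
Order-3 term: 1/30240 · (0.00000 − 0.00000) = 0.00000.
After k=3: 142443.
Order-4 term: −1/1209600 · (0.00000 − 0.00000) = 0.00000.

S_4 ≈ 142443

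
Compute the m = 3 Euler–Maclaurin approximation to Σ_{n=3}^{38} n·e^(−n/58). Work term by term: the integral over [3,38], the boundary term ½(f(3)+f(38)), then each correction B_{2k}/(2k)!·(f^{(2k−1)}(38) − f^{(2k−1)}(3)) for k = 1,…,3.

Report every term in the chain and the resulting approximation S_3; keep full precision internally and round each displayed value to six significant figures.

Integral: ∫_3^38 x·e^(−x/58) dx = 467.897.
½[f(3) + f(38)] = ½[2.84877 + 19.7354] = 11.2921.
So far: 479.190.
Correction k=1: B_{2}/2! · (f^{(1)}(38) − f^{(1)}(3)) = 1/12 · (0.179087 − 0.900474) = -0.0601156.
After k=1: 479.129.
Correction k=2: B_{4}/4! · (f^{(3)}(38) − f^{(3)}(3)) = −1/720 · (0.000362007 − 0.000832240) = 6.53101e-07.
After k=2: 479.129.
Correction k=3: B_{6}/6! · (f^{(5)}(38) − f^{(5)}(3)) = 1/30240 · (1.99399e-07 − 4.15220e-07) = -7.13695e-12.

S_3 ≈ 479.129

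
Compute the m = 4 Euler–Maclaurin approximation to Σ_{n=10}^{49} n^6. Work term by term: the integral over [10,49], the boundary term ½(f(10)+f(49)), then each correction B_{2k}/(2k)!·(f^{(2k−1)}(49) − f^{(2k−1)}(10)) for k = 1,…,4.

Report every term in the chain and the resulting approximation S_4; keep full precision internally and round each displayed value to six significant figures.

Integral: ∫_10^49 x^6 dx = 9.68876e+10.
½[f(10) + f(49)] = ½[1.00000e+06 + 1.38413e+10] = 6.92114e+09.
So far: 1.03809e+11.
Correction k=1: B_{2}/2! · (f^{(1)}(49) − f^{(1)}(10)) = 1/12 · (1.69485e+09 − 600000) = 1.41188e+08.
Running total after k=1: 1.03950e+11.
Correction k=2: B_{4}/4! · (f^{(3)}(49) − f^{(3)}(10)) = −1/720 · (1.41179e+07 − 120000) = -19441.5.
Running total after k=2: 1.03950e+11.
Correction k=3: B_{6}/6! · (f^{(5)}(49) − f^{(5)}(10)) = 1/30240 · (35280.0 − 7200.00) = 0.928571.
Running total after k=3: 1.03950e+11.
Correction k=4: B_{8}/8! · (f^{(7)}(49) − f^{(7)}(10)) = −1/1209600 · (0.00000 − 0.00000) = 0.00000.

S_4 ≈ 1.03950e+11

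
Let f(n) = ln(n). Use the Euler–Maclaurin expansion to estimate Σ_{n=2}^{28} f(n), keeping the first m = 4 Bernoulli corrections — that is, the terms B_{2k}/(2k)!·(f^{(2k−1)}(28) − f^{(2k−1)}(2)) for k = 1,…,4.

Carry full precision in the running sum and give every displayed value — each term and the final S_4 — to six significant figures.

The integral term ∫_2^28 ln(x) dx = 65.9154.
Boundary: ½(f(2) + f(28)) = ½(0.693147 + 3.33220) = 2.01268.
So far: 67.9281.
Order-1 term: 1/12 · (0.0357143 − 0.500000) = -0.0386905.
Running total after k=1: 67.8894.
Order-2 term: −1/720 · (9.11079e-05 − 0.250000) = 0.000347096.
Running total after k=2: 67.8898.
Order-3 term: 1/30240 · (1.39451e-06 − 0.750000) = -2.48015e-05.
Running total after k=3: 67.8897.
Order-4 term: −1/1209600 · (5.33613e-08 − 5.62500) = 4.65030e-06.

S_4 ≈ 67.8897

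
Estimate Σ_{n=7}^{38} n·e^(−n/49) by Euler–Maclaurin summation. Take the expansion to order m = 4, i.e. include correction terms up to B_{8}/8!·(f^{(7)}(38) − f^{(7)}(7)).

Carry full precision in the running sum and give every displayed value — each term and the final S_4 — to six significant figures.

∫_7^38 x·e^(−x/49) dx evaluates to 415.735.
½[f(7) + f(38)] = ½[6.06815 + 17.4978] = 11.7830.
Running total after boundary: 427.517.
k=1: B_{2}/(2)! × [f^{(1)}(38) − f^{(1)}(7)] = 1/12 × (0.103371 − 0.743038) = -0.0533056.
After k=1: 427.464.
k=2: B_{4}/(4)! × [f^{(3)}(38) − f^{(3)}(7)] = −1/720 × (0.000426617 − 0.00103157) = 8.40209e-07.
After k=2: 427.464.
k=3: B_{6}/(6)! × [f^{(5)}(38) − f^{(5)}(7)] = 1/30240 × (3.37435e-07 − 7.30389e-07) = -1.29945e-11.
After k=3: 427.464.
k=4: B_{8}/(8)! × [f^{(7)}(38) − f^{(7)}(7)] = −1/1209600 × (2.07075e-10 − 4.29462e-10) = 1.83852e-16.

S_4 ≈ 427.464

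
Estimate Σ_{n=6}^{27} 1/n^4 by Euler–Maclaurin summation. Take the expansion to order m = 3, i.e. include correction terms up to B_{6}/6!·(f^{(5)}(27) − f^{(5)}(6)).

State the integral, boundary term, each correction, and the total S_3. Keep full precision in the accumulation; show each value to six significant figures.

S_3 ≈ 0.00195529

Integral: ∫_6^27 1/x^4 dx = 0.00152627.
Endpoint term: (f(6) + f(27))/2 = (0.000771605 + 1.88168e-06)/2 = 0.000386743.
Running total after boundary: 0.00191302.
Correction k=1: B_{2}/2! · (f^{(1)}(27) − f^{(1)}(6)) = 1/12 · (-2.78767e-07 − (-0.000514403)) = 4.28437e-05.
Running total after k=1: 0.00195586.
Correction k=2: B_{4}/4! · (f^{(3)}(27) − f^{(3)}(6)) = −1/720 · (-1.14719e-08 − (-0.000428669)) = -5.95358e-07.
Running total after k=2: 0.00195527.
Correction k=3: B_{6}/6! · (f^{(5)}(27) − f^{(5)}(6)) = 1/30240 · (-8.81242e-10 − (-0.000666819)) = 2.20509e-08.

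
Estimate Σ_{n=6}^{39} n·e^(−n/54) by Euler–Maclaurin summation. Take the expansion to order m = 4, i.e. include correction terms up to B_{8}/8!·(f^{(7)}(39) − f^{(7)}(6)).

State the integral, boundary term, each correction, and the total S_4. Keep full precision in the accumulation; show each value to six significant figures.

S_4 ≈ 472.336

The integral term ∫_6^39 x·e^(−x/54) dx = 460.236.
Boundary: ½(f(6) + f(39)) = ½(5.36904 + 18.9412) = 12.1551.
Integral + boundary = 472.391.
Order-1 term: 1/12 · (0.134909 − 0.795413) = -0.0550420.
After k=1: 472.336.
Order-2 term: −1/720 · (0.000379373 − 0.000886520) = 7.04370e-07.
After k=2: 472.336.
Order-3 term: 1/30240 · (2.44335e-07 − 5.14494e-07) = -8.93382e-12.
After k=3: 472.336.
Order-4 term: −1/1209600 · (1.22966e-10 − 2.48617e-10) = 1.03878e-16.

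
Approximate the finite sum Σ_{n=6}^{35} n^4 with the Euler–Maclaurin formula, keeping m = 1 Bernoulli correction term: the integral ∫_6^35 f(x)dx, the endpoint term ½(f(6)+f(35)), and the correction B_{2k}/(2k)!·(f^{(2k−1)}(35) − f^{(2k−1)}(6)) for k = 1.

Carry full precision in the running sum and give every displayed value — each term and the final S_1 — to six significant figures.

The integral term ∫_6^35 x^4 dx = 1.05028e+07.
Endpoint term: (f(6) + f(35))/2 = (1296.00 + 1.50062e+06)/2 = 750960.
So far: 1.12538e+07.
Order-1 term: 1/12 · (171500 − 864.000) = 14219.7.

S_1 ≈ 1.12680e+07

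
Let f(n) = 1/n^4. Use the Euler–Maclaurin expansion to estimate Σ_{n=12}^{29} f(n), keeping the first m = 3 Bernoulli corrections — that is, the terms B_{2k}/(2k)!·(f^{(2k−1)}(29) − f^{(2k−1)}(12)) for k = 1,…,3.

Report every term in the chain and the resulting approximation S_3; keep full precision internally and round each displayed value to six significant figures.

Integral: ∫_12^29 1/x^4 dx = 0.000179234.
½[f(12) + f(29)] = ½[4.82253e-05 + 1.41387e-06] = 2.48196e-05.
Running total after boundary: 0.000204053.
Correction k=1: B_{2}/2! · (f^{(1)}(29) − f^{(1)}(12)) = 1/12 · (-1.95016e-07 − (-1.60751e-05)) = 1.32334e-06.
After k=1: 0.000205377.
Correction k=2: B_{4}/4! · (f^{(3)}(29) − f^{(3)}(12)) = −1/720 · (-6.95657e-09 − (-3.34898e-06)) = -4.64170e-09.
After k=2: 0.000205372.
Correction k=3: B_{6}/6! · (f^{(5)}(29) − f^{(5)}(12)) = 1/30240 · (-4.63220e-10 − (-1.30238e-06)) = 4.30528e-11.

S_3 ≈ 0.000205372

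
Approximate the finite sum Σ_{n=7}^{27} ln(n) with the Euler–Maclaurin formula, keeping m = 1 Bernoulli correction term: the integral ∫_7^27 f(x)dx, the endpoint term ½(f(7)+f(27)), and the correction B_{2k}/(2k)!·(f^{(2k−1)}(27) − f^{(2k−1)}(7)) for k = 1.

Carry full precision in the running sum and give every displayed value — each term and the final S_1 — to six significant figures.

∫_7^27 ln(x) dx evaluates to 55.3662.
Boundary: ½(f(7) + f(27)) = ½(1.94591 + 3.29584) = 2.62087.
So far: 57.9871.
Correction k=1: B_{2}/2! · (f^{(1)}(27) − f^{(1)}(7)) = 1/12 · (0.0370370 − 0.142857) = -0.00881834.

S_1 ≈ 57.9783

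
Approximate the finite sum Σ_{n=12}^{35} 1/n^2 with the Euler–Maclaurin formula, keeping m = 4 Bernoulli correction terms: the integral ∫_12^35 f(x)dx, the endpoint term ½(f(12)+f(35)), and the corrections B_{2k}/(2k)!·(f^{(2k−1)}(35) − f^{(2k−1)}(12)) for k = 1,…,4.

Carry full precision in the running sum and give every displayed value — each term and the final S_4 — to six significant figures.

S_4 ≈ 0.0587347

The integral term ∫_12^35 1/x^2 dx = 0.0547619.
Endpoint term: (f(12) + f(35))/2 = (0.00694444 + 0.000816327)/2 = 0.00388039.
So far: 0.0586423.
Order-1 term: 1/12 · (-4.66472e-05 − (-0.00115741)) = 9.25633e-05.
Partial sum through k=1: 0.0587349.
Order-2 term: −1/720 · (-4.56952e-07 − (-9.64506e-05)) = -1.33325e-07.
Partial sum through k=2: 0.0587347.
Order-3 term: 1/30240 · (-1.11907e-08 − (-2.00939e-05)) = 6.64110e-10.
Partial sum through k=3: 0.0587347.
Order-4 term: −1/1209600 · (-5.11574e-10 − (-7.81429e-06)) = -6.45980e-12.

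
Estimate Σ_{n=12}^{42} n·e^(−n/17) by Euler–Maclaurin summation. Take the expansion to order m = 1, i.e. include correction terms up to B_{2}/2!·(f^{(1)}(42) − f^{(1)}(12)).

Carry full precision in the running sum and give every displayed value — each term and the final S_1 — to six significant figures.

Integral: ∫_12^42 x·e^(−x/17) dx = 158.592.
½[f(12) + f(42)] = ½[5.92407 + 3.55047] = 4.73727.
Running total after boundary: 163.329.
Correction k=1: B_{2}/2! · (f^{(1)}(42) − f^{(1)}(12)) = 1/12 · (-0.124316 − 0.145198) = -0.0224595.

S_1 ≈ 163.307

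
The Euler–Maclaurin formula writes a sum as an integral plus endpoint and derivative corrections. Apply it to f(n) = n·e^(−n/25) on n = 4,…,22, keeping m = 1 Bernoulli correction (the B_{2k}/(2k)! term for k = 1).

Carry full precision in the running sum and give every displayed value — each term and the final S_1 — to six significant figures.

∫_4^22 x·e^(−x/25) dx evaluates to 130.434.
Endpoint term: (f(4) + f(22))/2 = (3.40858 + 9.12522)/2 = 6.26690.
So far: 136.701.
Order-1 term: 1/12 · (0.0497739 − 0.715801) = -0.0555022.

S_1 ≈ 136.646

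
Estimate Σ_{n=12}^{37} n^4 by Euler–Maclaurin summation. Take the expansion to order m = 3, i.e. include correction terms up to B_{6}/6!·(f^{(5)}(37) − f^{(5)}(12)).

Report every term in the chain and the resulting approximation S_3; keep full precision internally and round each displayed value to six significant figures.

∫_12^37 x^4 dx evaluates to 1.38190e+07.
Boundary: ½(f(12) + f(37)) = ½(20736.0 + 1.87416e+06) = 947448.
Integral + boundary = 1.47665e+07.
Correction k=1: B_{2}/2! · (f^{(1)}(37) − f^{(1)}(12)) = 1/12 · (202612 − 6912.00) = 16308.3.
Running total after k=1: 1.47828e+07.
Correction k=2: B_{4}/4! · (f^{(3)}(37) − f^{(3)}(12)) = −1/720 · (888.000 − 288.000) = -0.833333.
Running total after k=2: 1.47828e+07.
Correction k=3: B_{6}/6! · (f^{(5)}(37) − f^{(5)}(12)) = 1/30240 · (0.00000 − 0.00000) = 0.00000.

S_3 ≈ 1.47828e+07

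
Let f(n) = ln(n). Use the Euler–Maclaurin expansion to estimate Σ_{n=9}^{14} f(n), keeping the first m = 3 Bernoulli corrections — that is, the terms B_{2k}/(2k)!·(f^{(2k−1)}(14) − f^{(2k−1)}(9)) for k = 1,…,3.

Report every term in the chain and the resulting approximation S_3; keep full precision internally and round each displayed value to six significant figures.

The integral term ∫_9^14 ln(x) dx = 12.1718.
Endpoint term: (f(9) + f(14))/2 = (2.19722 + 2.63906)/2 = 2.41814.
Integral + boundary = 14.5899.
k=1: B_{2}/(2)! × [f^{(1)}(14) − f^{(1)}(9)] = 1/12 × (0.0714286 − 0.111111) = -0.00330688.
After k=1: 14.5866.
k=2: B_{4}/(4)! × [f^{(3)}(14) − f^{(3)}(9)] = −1/720 × (0.000728863 − 0.00274348) = 2.79809e-06.
After k=2: 14.5866.
k=3: B_{6}/(6)! × [f^{(5)}(14) − f^{(5)}(9)] = 1/30240 × (4.46243e-05 − 0.000406442) = -1.19649e-08.

S_3 ≈ 14.5866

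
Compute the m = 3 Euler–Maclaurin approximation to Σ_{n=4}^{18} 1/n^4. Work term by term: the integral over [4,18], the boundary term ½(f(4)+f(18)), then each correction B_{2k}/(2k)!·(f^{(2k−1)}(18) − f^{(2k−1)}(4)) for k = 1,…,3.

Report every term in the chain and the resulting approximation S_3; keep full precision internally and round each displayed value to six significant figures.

S_3 ≈ 0.00742509

The integral term ∫_4^18 1/x^4 dx = 0.00515118.
Boundary: ½(f(4) + f(18)) = ½(0.00390625 + 9.52599e-06) = 0.00195789.
Integral + boundary = 0.00710907.
Correction k=1: B_{2}/2! · (f^{(1)}(18) − f^{(1)}(4)) = 1/12 · (-2.11689e-06 − (-0.00390625)) = 0.000325344.
After k=1: 0.00743441.
Correction k=2: B_{4}/4! · (f^{(3)}(18) − f^{(3)}(4)) = −1/720 · (-1.96008e-07 − (-0.00732422)) = -1.01723e-05.
After k=2: 0.00742424.
Correction k=3: B_{6}/6! · (f^{(5)}(18) − f^{(5)}(4)) = 1/30240 · (-3.38779e-08 − (-0.0256348)) = 8.47709e-07.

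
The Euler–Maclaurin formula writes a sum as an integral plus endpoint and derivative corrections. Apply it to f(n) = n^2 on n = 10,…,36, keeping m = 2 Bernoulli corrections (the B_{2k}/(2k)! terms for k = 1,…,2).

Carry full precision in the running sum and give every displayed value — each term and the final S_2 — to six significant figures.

S_2 ≈ 15921.0

∫_10^36 x^2 dx evaluates to 15218.7.
½[f(10) + f(36)] = ½[100.000 + 1296.00] = 698.000.
Integral + boundary = 15916.7.
Correction k=1: B_{2}/2! · (f^{(1)}(36) − f^{(1)}(10)) = 1/12 · (72.0000 − 20.0000) = 4.33333.
After k=1: 15921.0.
Correction k=2: B_{4}/4! · (f^{(3)}(36) − f^{(3)}(10)) = −1/720 · (0.00000 − 0.00000) = 0.00000.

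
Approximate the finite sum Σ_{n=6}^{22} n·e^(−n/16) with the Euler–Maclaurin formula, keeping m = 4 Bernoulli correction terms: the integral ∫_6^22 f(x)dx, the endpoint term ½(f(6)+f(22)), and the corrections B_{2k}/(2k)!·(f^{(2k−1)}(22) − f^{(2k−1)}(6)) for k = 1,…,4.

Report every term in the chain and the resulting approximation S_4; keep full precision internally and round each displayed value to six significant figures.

S_4 ≈ 92.9988

∫_6^22 x·e^(−x/16) dx evaluates to 88.1994.
Boundary: ½(f(6) + f(22)) = ½(4.12374 + 5.56247) = 4.84310.
Integral + boundary = 93.0425.
k=1: B_{2}/(2)! × [f^{(1)}(22) − f^{(1)}(6)] = 1/12 × (-0.0948148 − 0.429556) = -0.0436976.
Running total after k=1: 92.9988.
k=2: B_{4}/(4)! × [f^{(3)}(22) − f^{(3)}(6)] = −1/720 × (0.00160494 − 0.00704740) = 7.55897e-06.
Running total after k=2: 92.9988.
k=3: B_{6}/(6)! × [f^{(5)}(22) − f^{(5)}(6)] = 1/30240 × (1.39853e-05 − 4.85033e-05) = -1.14147e-09.
Running total after k=3: 92.9988.
k=4: B_{8}/(8)! × [f^{(7)}(22) − f^{(7)}(6)] = −1/1209600 × (8.47711e-08 − 2.71397e-07) = 1.54288e-13.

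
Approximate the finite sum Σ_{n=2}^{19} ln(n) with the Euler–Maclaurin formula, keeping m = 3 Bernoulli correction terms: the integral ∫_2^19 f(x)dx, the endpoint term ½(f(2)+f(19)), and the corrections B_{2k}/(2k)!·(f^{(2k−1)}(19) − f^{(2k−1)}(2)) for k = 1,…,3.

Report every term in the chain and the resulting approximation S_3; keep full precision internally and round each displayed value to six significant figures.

Integral: ∫_2^19 ln(x) dx = 37.5580.
Endpoint term: (f(2) + f(19))/2 = (0.693147 + 2.94444)/2 = 1.81879.
Running total after boundary: 39.3768.
Order-1 term: 1/12 · (0.0526316 − 0.500000) = -0.0372807.
Running total after k=1: 39.3396.
Order-2 term: −1/720 · (0.000291588 − 0.250000) = 0.000346817.
Running total after k=2: 39.3399.
Order-3 term: 1/30240 · (9.69267e-06 − 0.750000) = -2.48013e-05.

S_3 ≈ 39.3399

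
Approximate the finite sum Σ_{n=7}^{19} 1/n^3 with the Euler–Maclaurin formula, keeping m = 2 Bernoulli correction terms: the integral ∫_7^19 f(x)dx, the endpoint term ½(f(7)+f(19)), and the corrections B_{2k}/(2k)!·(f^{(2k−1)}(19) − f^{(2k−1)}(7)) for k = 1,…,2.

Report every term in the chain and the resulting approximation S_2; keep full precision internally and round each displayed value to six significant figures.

Integral: ∫_7^19 1/x^3 dx = 0.00881904.
½[f(7) + f(19)] = ½[0.00291545 + 0.000145794] = 0.00153062.
So far: 0.0103497.
k=1: B_{2}/(2)! × [f^{(1)}(19) − f^{(1)}(7)] = 1/12 × (-2.30201e-05 − (-0.00124948)) = 0.000102205.
After k=1: 0.0104519.
k=2: B_{4}/(4)! × [f^{(3)}(19) − f^{(3)}(7)] = −1/720 × (-1.27535e-06 − (-0.000509992)) = -7.06550e-07.

S_2 ≈ 0.0104512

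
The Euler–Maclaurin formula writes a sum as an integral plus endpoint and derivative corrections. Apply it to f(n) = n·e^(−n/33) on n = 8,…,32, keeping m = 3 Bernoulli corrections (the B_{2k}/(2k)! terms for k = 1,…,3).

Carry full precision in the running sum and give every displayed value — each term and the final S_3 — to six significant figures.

S_3 ≈ 257.508

Integral: ∫_8^32 x·e^(−x/33) dx = 248.351.
Boundary: ½(f(8) + f(32)) = ½(6.27779 + 12.1343) = 9.20606.
So far: 257.557.
Correction k=1: B_{2}/2! · (f^{(1)}(32) − f^{(1)}(8)) = 1/12 · (0.0114908 − 0.594487) = -0.0485830.
Running total after k=1: 257.508.
Correction k=2: B_{4}/4! · (f^{(3)}(32) − f^{(3)}(8)) = −1/720 · (0.000706967 − 0.00198708) = 1.77794e-06.
Running total after k=2: 257.508.
Correction k=3: B_{6}/6! · (f^{(5)}(32) − f^{(5)}(8)) = 1/30240 · (1.28869e-06 − 3.14808e-06) = -6.14880e-11.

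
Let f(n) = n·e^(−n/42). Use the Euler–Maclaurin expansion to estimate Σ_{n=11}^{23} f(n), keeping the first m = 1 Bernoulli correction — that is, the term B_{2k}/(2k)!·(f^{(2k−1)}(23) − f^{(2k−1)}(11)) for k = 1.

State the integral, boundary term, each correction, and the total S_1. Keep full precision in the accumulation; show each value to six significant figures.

The integral term ∫_11^23 x·e^(−x/42) dx = 134.267.
½[f(11) + f(23)] = ½[8.46543 + 13.3015] = 10.8835.
So far: 145.151.
Order-1 term: 1/12 · (0.261623 − 0.568027) = -0.0255336.

S_1 ≈ 145.125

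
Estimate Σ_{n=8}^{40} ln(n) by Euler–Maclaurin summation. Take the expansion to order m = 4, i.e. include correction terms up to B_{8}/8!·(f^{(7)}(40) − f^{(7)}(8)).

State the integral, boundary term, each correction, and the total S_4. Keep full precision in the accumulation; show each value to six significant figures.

Integral: ∫_8^40 ln(x) dx = 98.9196.
Endpoint term: (f(8) + f(40))/2 = (2.07944 + 3.68888)/2 = 2.88416.
Running total after boundary: 101.804.
Order-1 term: 1/12 · (0.0250000 − 0.125000) = -0.00833333.
After k=1: 101.795.
Order-2 term: −1/720 · (3.12500e-05 − 0.00390625) = 5.38194e-06.
After k=2: 101.795.
Order-3 term: 1/30240 · (2.34375e-07 − 0.000732422) = -2.42125e-08.
After k=3: 101.795.
Order-4 term: −1/1209600 · (4.39453e-09 − 0.000343323) = 2.83828e-10.

S_4 ≈ 101.795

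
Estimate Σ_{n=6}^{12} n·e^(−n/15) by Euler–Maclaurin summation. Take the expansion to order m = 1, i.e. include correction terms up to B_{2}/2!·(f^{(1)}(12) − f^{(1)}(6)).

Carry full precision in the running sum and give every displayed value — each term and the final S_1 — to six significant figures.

The integral term ∫_6^12 x·e^(−x/15) dx = 29.1726.
Endpoint term: (f(6) + f(12))/2 = (4.02192 + 5.39195)/2 = 4.70693.
So far: 33.8795.
Order-1 term: 1/12 · (0.0898658 − 0.402192) = -0.0260272.

S_1 ≈ 33.8535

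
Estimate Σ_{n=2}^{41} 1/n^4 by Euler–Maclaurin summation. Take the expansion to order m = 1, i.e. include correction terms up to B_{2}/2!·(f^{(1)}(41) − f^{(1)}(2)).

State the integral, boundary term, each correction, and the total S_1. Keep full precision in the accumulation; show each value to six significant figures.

The integral term ∫_2^41 1/x^4 dx = 0.0416618.
Boundary: ½(f(2) + f(41)) = ½(0.0625000 + 3.53887e-07) = 0.0312502.
Running total after boundary: 0.0729120.
k=1: B_{2}/(2)! × [f^{(1)}(41) − f^{(1)}(2)] = 1/12 × (-3.45256e-08 − (-0.125000)) = 0.0104167.

S_1 ≈ 0.0833287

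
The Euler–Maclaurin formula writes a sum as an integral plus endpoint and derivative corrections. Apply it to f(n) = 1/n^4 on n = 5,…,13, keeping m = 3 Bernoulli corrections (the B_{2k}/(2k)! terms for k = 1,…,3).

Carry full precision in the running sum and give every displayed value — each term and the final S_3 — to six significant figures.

S_3 ≈ 0.00343620

∫_5^13 1/x^4 dx evaluates to 0.00251494.
Boundary: ½(f(5) + f(13)) = ½(0.00160000 + 3.50128e-05) = 0.000817506.
Running total after boundary: 0.00333245.
k=1: B_{2}/(2)! × [f^{(1)}(13) − f^{(1)}(5)] = 1/12 × (-1.07732e-05 − (-0.00128000)) = 0.000105769.
After k=1: 0.00343822.
k=2: B_{4}/(4)! × [f^{(3)}(13) − f^{(3)}(5)] = −1/720 × (-1.91240e-06 − (-0.00153600)) = -2.13068e-06.
After k=2: 0.00343609.
k=3: B_{6}/(6)! × [f^{(5)}(13) − f^{(5)}(5)] = 1/30240 × (-6.33693e-07 − (-0.00344064)) = 1.13757e-07.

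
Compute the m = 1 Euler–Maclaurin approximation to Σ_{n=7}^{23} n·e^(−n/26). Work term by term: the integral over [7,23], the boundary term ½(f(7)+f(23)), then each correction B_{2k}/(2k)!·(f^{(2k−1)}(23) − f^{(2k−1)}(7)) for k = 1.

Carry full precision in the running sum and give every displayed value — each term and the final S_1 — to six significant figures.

The integral term ∫_7^23 x·e^(−x/26) dx = 129.484.
Boundary: ½(f(7) + f(23)) = ½(5.34777 + 9.49608) = 7.42192.
Integral + boundary = 136.905.
Correction k=1: B_{2}/2! · (f^{(1)}(23) − f^{(1)}(7)) = 1/12 · (0.0476392 − 0.558284) = -0.0425537.

S_1 ≈ 136.863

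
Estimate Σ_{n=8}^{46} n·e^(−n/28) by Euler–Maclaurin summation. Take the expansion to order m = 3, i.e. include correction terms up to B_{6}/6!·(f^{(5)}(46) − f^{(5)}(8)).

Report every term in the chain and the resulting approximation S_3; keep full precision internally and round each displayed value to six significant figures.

The integral term ∫_8^46 x·e^(−x/28) dx = 356.709.
½[f(8) + f(46)] = ½[6.01182 + 8.89762] = 7.45472.
Running total after boundary: 364.164.
Correction k=1: B_{2}/2! · (f^{(1)}(46) − f^{(1)}(8)) = 1/12 · (-0.124346 − 0.536769) = -0.0550929.
After k=1: 364.109.
Correction k=2: B_{4}/4! · (f^{(3)}(46) − f^{(3)}(8)) = −1/720 · (0.000334831 − 0.00260169) = 3.14841e-06.
After k=2: 364.109.
Correction k=3: B_{6}/6! · (f^{(5)}(46) − f^{(5)}(8)) = 1/30240 · (1.05646e-06 − 5.76368e-06) = -1.55662e-10.

S_3 ≈ 364.109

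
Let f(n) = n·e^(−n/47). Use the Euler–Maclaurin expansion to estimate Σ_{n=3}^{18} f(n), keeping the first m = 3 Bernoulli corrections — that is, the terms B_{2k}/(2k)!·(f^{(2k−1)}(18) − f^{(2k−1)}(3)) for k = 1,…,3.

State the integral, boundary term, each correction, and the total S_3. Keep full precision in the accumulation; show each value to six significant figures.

Integral: ∫_3^18 x·e^(−x/47) dx = 121.704.
Boundary: ½(f(3) + f(18)) = ½(2.81449 + 12.2729) = 7.54369.
Integral + boundary = 129.248.
Order-1 term: 1/12 · (0.420702 − 0.878282) = -0.0381317.
After k=1: 129.210.
Order-2 term: −1/720 · (0.000807767 − 0.00124699) = 6.10039e-07.
After k=2: 129.210.
Order-3 term: 1/30240 · (6.45127e-07 − 9.49025e-07) = -1.00496e-11.

S_3 ≈ 129.210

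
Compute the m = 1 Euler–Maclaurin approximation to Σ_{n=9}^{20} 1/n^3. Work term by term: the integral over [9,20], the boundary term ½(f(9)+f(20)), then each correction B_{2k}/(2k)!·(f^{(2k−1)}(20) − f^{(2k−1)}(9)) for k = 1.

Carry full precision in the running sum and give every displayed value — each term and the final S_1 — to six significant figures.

Integral: ∫_9^20 1/x^3 dx = 0.00492284.
Endpoint term: (f(9) + f(20))/2 = (0.00137174 + 0.000125000)/2 = 0.000748371.
Running total after boundary: 0.00567121.
Correction k=1: B_{2}/2! · (f^{(1)}(20) − f^{(1)}(9)) = 1/12 · (-1.87500e-05 − (-0.000457247)) = 3.65414e-05.

S_1 ≈ 0.00570775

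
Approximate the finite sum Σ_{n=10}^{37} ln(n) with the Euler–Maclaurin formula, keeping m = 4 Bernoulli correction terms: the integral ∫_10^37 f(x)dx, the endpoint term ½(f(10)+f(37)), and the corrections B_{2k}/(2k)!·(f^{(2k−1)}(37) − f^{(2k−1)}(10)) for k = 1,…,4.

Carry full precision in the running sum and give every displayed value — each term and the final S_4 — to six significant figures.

Integral: ∫_10^37 ln(x) dx = 83.5781.
Boundary: ½(f(10) + f(37)) = ½(2.30259 + 3.61092) = 2.95675.
Running total after boundary: 86.5349.
Order-1 term: 1/12 · (0.0270270 − 0.100000) = -0.00608108.
Partial sum through k=1: 86.5288.
Order-2 term: −1/720 · (3.94843e-05 − 0.00200000) = 2.72294e-06.
Partial sum through k=2: 86.5288.
Order-3 term: 1/30240 · (3.46101e-07 − 0.000240000) = -7.92506e-09.
Partial sum through k=3: 86.5288.
Order-4 term: −1/1209600 · (7.58439e-09 − 7.20000e-05) = 5.95175e-11.

S_4 ≈ 86.5288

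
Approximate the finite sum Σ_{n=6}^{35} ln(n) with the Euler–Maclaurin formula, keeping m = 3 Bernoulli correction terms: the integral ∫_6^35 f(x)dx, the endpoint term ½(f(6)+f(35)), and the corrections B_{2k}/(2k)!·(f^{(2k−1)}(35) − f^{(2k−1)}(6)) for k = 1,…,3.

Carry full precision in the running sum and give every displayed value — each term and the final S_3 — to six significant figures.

The integral term ∫_6^35 ln(x) dx = 84.6866.
½[f(6) + f(35)] = ½[1.79176 + 3.55535] = 2.67355.
Integral + boundary = 87.3602.
k=1: B_{2}/(2)! × [f^{(1)}(35) − f^{(1)}(6)] = 1/12 × (0.0285714 − 0.166667) = -0.0115079.
After k=1: 87.3487.
k=2: B_{4}/(4)! × [f^{(3)}(35) − f^{(3)}(6)] = −1/720 × (4.66472e-05 − 0.00925926) = 1.27953e-05.
After k=2: 87.3487.
k=3: B_{6}/(6)! × [f^{(5)}(35) − f^{(5)}(6)] = 1/30240 × (4.56952e-07 − 0.00308642) = -1.02049e-07.

S_3 ≈ 87.3487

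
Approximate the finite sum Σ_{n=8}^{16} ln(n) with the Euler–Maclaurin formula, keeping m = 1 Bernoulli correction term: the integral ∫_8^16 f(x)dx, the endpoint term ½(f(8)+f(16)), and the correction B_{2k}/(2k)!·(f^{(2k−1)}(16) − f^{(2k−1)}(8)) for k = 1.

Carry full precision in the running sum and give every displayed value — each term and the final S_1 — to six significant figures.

S_1 ≈ 22.1467

Integral: ∫_8^16 ln(x) dx = 19.7259.
Boundary: ½(f(8) + f(16)) = ½(2.07944 + 2.77259) = 2.42602.
So far: 22.1519.
k=1: B_{2}/(2)! × [f^{(1)}(16) − f^{(1)}(8)] = 1/12 × (0.0625000 − 0.125000) = -0.00520833.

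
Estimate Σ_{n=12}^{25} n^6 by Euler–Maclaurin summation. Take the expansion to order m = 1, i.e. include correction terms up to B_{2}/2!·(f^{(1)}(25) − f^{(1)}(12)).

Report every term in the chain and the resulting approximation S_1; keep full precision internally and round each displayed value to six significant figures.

S_1 ≈ 9.95134e+08

∫_12^25 x^6 dx evaluates to 8.66812e+08.
½[f(12) + f(25)] = ½[2.98598e+06 + 2.44141e+08] = 1.23563e+08.
Running total after boundary: 9.90375e+08.
k=1: B_{2}/(2)! × [f^{(1)}(25) − f^{(1)}(12)] = 1/12 × (5.85938e+07 − 1.49299e+06) = 4.75840e+06.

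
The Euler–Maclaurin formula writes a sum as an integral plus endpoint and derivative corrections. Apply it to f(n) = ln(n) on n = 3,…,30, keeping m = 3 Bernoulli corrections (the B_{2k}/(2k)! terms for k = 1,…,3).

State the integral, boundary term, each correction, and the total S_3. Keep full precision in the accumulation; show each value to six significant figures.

S_3 ≈ 73.9651

The integral term ∫_3^30 ln(x) dx = 71.7401.
Endpoint term: (f(3) + f(30))/2 = (1.09861 + 3.40120)/2 = 2.24990.
So far: 73.9900.
Correction k=1: B_{2}/2! · (f^{(1)}(30) − f^{(1)}(3)) = 1/12 · (0.0333333 − 0.333333) = -0.0250000.
Partial sum through k=1: 73.9650.
Correction k=2: B_{4}/4! · (f^{(3)}(30) − f^{(3)}(3)) = −1/720 · (7.40741e-05 − 0.0740741) = 0.000102778.
Partial sum through k=2: 73.9651.
Correction k=3: B_{6}/6! · (f^{(5)}(30) − f^{(5)}(3)) = 1/30240 · (9.87654e-07 − 0.0987654) = -3.26602e-06.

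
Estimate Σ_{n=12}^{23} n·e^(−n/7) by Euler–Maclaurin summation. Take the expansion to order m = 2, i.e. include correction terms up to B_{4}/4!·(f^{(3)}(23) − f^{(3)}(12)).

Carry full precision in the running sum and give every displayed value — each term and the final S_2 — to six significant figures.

S_2 ≈ 17.6098

Integral: ∫_12^23 x·e^(−x/7) dx = 16.0954.
½[f(12) + f(23)] = ½[2.16111 + 0.860519] = 1.51081.
Integral + boundary = 17.6062.
Order-1 term: 1/12 · (-0.0855174 − (-0.128637)) = 0.00359333.
After k=1: 17.6098.
Order-2 term: −1/720 · (-0.000218157 − 0.00472545) = 6.86613e-06.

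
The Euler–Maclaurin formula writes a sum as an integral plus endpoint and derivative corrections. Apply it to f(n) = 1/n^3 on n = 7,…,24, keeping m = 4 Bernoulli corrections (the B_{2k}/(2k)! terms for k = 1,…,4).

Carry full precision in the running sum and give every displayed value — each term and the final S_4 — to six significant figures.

∫_7^24 1/x^3 dx evaluates to 0.00933603.
½[f(7) + f(24)] = ½[0.00291545 + 7.23380e-05] = 0.00149389.
Running total after boundary: 0.0108299.
Order-1 term: 1/12 · (-9.04225e-06 − (-0.00124948)) = 0.000103370.
Partial sum through k=1: 0.0109333.
Order-2 term: −1/720 · (-3.13967e-07 − (-0.000509992)) = -7.07886e-07.
Partial sum through k=2: 0.0109326.
Order-3 term: 1/30240 · (-2.28934e-08 − (-0.000437136)) = 1.44548e-08.
Partial sum through k=3: 0.0109326.
Order-4 term: −1/1209600 · (-2.86168e-09 − (-0.000642322)) = -5.31018e-10.

S_4 ≈ 0.0109326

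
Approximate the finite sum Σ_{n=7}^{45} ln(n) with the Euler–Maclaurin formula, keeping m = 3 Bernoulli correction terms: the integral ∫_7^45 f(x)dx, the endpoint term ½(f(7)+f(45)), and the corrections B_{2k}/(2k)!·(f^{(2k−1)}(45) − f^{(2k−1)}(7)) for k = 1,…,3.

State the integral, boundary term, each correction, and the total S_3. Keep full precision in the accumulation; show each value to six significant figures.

S_3 ≈ 122.545

∫_7^45 ln(x) dx evaluates to 119.678.
Endpoint term: (f(7) + f(45))/2 = (1.94591 + 3.80666)/2 = 2.87629.
Integral + boundary = 122.555.
k=1: B_{2}/(2)! × [f^{(1)}(45) − f^{(1)}(7)] = 1/12 × (0.0222222 − 0.142857) = -0.0100529.
Running total after k=1: 122.545.
k=2: B_{4}/(4)! × [f^{(3)}(45) − f^{(3)}(7)] = −1/720 × (2.19479e-05 − 0.00583090) = 8.06799e-06.
Running total after k=2: 122.545.
k=3: B_{6}/(6)! × [f^{(5)}(45) − f^{(5)}(7)] = 1/30240 × (1.30061e-07 − 0.00142798) = -4.72171e-08.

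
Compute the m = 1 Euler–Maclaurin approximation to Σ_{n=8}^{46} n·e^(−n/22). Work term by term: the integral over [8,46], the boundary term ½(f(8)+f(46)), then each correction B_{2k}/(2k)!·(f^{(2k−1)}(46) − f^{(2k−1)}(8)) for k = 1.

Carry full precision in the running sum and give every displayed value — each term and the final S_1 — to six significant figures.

Integral: ∫_8^46 x·e^(−x/22) dx = 273.927.
Endpoint term: (f(8) + f(46))/2 = (5.56115 + 5.68444)/2 = 5.62279.
So far: 279.550.
k=1: B_{2}/(2)! × [f^{(1)}(46) − f^{(1)}(8)] = 1/12 × (-0.134809 − 0.442364) = -0.0480978.

S_1 ≈ 279.502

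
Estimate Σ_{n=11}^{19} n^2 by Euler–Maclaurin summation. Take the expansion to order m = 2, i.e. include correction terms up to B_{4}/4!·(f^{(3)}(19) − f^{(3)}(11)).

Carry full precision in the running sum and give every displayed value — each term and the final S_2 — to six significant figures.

The integral term ∫_11^19 x^2 dx = 1842.67.
Boundary: ½(f(11) + f(19)) = ½(121.000 + 361.000) = 241.000.
So far: 2083.67.
Order-1 term: 1/12 · (38.0000 − 22.0000) = 1.33333.
After k=1: 2085.00.
Order-2 term: −1/720 · (0.00000 − 0.00000) = 0.00000.

S_2 ≈ 2085.00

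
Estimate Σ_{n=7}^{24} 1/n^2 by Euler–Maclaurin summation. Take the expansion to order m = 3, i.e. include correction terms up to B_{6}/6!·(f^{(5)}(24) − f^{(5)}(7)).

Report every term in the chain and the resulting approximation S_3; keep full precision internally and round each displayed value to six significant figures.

S_3 ≈ 0.112735

Integral: ∫_7^24 1/x^2 dx = 0.101190.
Endpoint term: (f(7) + f(24))/2 = (0.0204082 + 0.00173611)/2 = 0.0110721.
Integral + boundary = 0.112263.
k=1: B_{2}/(2)! × [f^{(1)}(24) − f^{(1)}(7)] = 1/12 × (-0.000144676 − (-0.00583090)) = 0.000473852.
After k=1: 0.112736.
k=2: B_{4}/(4)! × [f^{(3)}(24) − f^{(3)}(7)] = −1/720 × (-3.01408e-06 − (-0.00142798)) = -1.97911e-06.
After k=2: 0.112734.
k=3: B_{6}/(6)! × [f^{(5)}(24) − f^{(5)}(7)] = 1/30240 × (-1.56983e-07 − (-0.000874271)) = 2.89059e-08.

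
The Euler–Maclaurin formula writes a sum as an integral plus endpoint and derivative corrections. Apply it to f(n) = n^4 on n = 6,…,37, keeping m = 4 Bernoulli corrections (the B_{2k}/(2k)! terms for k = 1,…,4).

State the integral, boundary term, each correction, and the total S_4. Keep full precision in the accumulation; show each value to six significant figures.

Integral: ∫_6^37 x^4 dx = 1.38672e+07.
Endpoint term: (f(6) + f(37))/2 = (1296.00 + 1.87416e+06)/2 = 937728.
Integral + boundary = 1.48050e+07.
Correction k=1: B_{2}/2! · (f^{(1)}(37) − f^{(1)}(6)) = 1/12 · (202612 − 864.000) = 16812.3.
Partial sum through k=1: 1.48218e+07.
Correction k=2: B_{4}/4! · (f^{(3)}(37) − f^{(3)}(6)) = −1/720 · (888.000 − 144.000) = -1.03333.
Partial sum through k=2: 1.48218e+07.
Correction k=3: B_{6}/6! · (f^{(5)}(37) − f^{(5)}(6)) = 1/30240 · (0.00000 − 0.00000) = 0.00000.
Partial sum through k=3: 1.48218e+07.
Correction k=4: B_{8}/8! · (f^{(7)}(37) − f^{(7)}(6)) = −1/1209600 · (0.00000 − 0.00000) = 0.00000.

S_4 ≈ 1.48218e+07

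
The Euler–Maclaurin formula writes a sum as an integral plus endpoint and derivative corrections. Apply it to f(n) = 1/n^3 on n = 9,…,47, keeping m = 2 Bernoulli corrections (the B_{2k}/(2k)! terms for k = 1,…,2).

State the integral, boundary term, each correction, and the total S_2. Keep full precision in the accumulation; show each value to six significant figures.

∫_9^47 1/x^3 dx evaluates to 0.00594649.
Boundary: ½(f(9) + f(47)) = ½(0.00137174 + 9.63178e-06) = 0.000690687.
Integral + boundary = 0.00663718.
Correction k=1: B_{2}/2! · (f^{(1)}(47) − f^{(1)}(9)) = 1/12 · (-6.14794e-07 − (-0.000457247)) = 3.80527e-05.
Running total after k=1: 0.00667523.
Correction k=2: B_{4}/4! · (f^{(3)}(47) − f^{(3)}(9)) = −1/720 · (-5.56627e-09 − (-0.000112901)) = -1.56799e-07.

S_2 ≈ 0.00667508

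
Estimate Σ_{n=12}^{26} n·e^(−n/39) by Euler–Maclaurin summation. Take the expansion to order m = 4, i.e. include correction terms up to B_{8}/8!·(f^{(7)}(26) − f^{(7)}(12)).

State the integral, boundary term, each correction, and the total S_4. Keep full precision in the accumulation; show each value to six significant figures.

S_4 ≈ 171.741

∫_12^26 x·e^(−x/39) dx evaluates to 160.684.
½[f(12) + f(26)] = ½[8.82170 + 13.3488] = 11.0853.
Running total after boundary: 171.769.
Correction k=1: B_{2}/2! · (f^{(1)}(26) − f^{(1)}(12)) = 1/12 · (0.171139 − 0.508944) = -0.0281504.
Partial sum through k=1: 171.741.
Correction k=2: B_{4}/4! · (f^{(3)}(26) − f^{(3)}(12)) = −1/720 · (0.000787622 − 0.00130127) = 7.13396e-07.
Partial sum through k=2: 171.741.
Correction k=3: B_{6}/6! · (f^{(5)}(26) − f^{(5)}(12)) = 1/30240 · (9.61688e-07 − 1.49107e-06) = -1.75061e-11.
Partial sum through k=3: 171.741.
Correction k=4: B_{8}/8! · (f^{(7)}(26) − f^{(7)}(12)) = −1/1209600 · (9.24092e-10 − 1.39817e-09) = 3.91928e-16.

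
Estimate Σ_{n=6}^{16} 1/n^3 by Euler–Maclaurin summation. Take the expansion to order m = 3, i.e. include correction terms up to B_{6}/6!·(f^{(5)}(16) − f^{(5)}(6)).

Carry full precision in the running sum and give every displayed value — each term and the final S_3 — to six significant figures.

S_3 ≈ 0.0145600

∫_6^16 1/x^3 dx evaluates to 0.0119358.
½[f(6) + f(16)] = ½[0.00462963 + 0.000244141] = 0.00243689.
Running total after boundary: 0.0143726.
Correction k=1: B_{2}/2! · (f^{(1)}(16) − f^{(1)}(6)) = 1/12 · (-4.57764e-05 − (-0.00231481)) = 0.000189087.
Partial sum through k=1: 0.0145617.
Correction k=2: B_{4}/4! · (f^{(3)}(16) − f^{(3)}(6)) = −1/720 · (-3.57628e-06 − (-0.00128601)) = -1.78116e-06.
Partial sum through k=2: 0.0145600.
Correction k=3: B_{6}/6! · (f^{(5)}(16) − f^{(5)}(6)) = 1/30240 · (-5.86733e-07 − (-0.00150034)) = 4.95951e-08.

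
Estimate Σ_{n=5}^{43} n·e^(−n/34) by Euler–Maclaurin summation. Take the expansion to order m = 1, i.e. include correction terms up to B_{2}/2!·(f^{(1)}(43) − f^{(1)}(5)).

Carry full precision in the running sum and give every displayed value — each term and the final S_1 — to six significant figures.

The integral term ∫_5^43 x·e^(−x/34) dx = 405.541.
½[f(5) + f(43)] = ½[4.31622 + 12.1399] = 8.22804.
So far: 413.769.
Order-1 term: 1/12 · (-0.0747324 − 0.736296) = -0.0675857.

S_1 ≈ 413.701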